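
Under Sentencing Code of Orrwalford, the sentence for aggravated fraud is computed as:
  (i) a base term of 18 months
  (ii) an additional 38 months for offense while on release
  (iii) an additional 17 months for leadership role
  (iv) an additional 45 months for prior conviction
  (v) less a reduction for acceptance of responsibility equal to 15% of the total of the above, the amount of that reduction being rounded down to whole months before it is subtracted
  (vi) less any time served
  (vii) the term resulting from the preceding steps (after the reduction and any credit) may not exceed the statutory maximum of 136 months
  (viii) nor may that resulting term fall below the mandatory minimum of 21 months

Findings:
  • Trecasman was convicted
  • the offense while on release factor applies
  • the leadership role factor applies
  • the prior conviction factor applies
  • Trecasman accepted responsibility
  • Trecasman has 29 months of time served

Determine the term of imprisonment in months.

Offense while on release enhancement: +38 months
Leadership role enhancement: +17 months
Prior conviction enhancement: +45 months
Adjusted term: 18 months + 38 months + 17 months + 45 months = 118 months
Acceptance of responsibility reduction: 15% of 118 months = 17 months (rounded down)
After reduction: 118 − 17 = 101 months
Less time served: 101 months − 29 months = 72 months
Cap at 136 months: 72 months is within the cap, no reduction.
Minimum 21 months: 72 months meets the minimum, no increase.

72 months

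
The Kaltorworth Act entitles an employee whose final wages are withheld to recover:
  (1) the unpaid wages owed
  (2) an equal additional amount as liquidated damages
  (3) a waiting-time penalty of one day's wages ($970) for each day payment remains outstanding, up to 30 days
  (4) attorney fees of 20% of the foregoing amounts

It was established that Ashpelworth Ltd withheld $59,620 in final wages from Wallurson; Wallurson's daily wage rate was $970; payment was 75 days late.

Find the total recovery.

Liquidated damages (equal amount): $59,620
Penalty days: min(75, 30) = 30
Waiting-time penalty: 30 × $970 = $29,100
Subtotal: $59,620 + $59,620 + $29,100 = $148,340
Attorney fees: 20% of $148,340 = $29,668
Total award: $148,340 + $29,668 = $178,008

$178,008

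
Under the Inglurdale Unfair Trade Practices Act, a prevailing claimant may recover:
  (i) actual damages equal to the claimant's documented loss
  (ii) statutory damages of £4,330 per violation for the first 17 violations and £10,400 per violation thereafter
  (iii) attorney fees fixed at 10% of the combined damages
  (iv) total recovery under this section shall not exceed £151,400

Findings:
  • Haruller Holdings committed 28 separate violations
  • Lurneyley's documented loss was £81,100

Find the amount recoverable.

First 17 violations: 17 × £4,330 = £73,610
Remaining violations: (28 − 17) × £10,400 = £114,400
Statutory damages: £73,610 + £114,400 = £188,010
Combined damages: £81,100 + £188,010 = £269,110
Attorney fees: 10% of £269,110 = £26,911
Total before cap: £269,110 + £26,911 = £296,021
Cap at £151,400: £296,021 exceeds the cap → £151,400

£151,400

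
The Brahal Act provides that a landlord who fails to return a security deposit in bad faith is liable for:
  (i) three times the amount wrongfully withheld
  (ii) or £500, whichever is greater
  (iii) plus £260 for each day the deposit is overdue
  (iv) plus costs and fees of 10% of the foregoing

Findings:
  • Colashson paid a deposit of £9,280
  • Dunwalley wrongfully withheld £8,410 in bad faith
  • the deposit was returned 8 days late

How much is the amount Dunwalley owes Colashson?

£30,041

Trebled: 3 × £8,410 = £25,230
Minimum £500: £25,230 meets the minimum, no increase.
Late-return penalty: 8 × £260 = £2,080
Damages plus late penalty: £25,230 + £2,080 = £27,310
Costs and fees: 10% of £27,310 = £2,731
Total recovery: £27,310 + £2,731 = £30,041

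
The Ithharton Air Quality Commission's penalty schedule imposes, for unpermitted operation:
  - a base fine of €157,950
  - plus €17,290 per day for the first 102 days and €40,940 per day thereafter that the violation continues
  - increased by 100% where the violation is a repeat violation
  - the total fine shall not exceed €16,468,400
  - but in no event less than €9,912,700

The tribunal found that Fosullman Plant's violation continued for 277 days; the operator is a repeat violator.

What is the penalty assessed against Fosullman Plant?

First 102 days: 102 × €17,290 = €1,763,580
Remaining days: (277 − 102) × €40,940 = €7,164,500
Per-day component: €1,763,580 + €7,164,500 = €8,928,080
Base plus per-day: €157,950 + €8,928,080 = €9,086,030
Enhancement: 100% of €9,086,030 = €9,086,030
Enhanced fine: €9,086,030 + €9,086,030 = €18,172,060
Cap at €16,468,400: €18,172,060 exceeds the cap → €16,468,400
Minimum €9,912,700: €16,468,400 meets the minimum, no increase.

€16,468,400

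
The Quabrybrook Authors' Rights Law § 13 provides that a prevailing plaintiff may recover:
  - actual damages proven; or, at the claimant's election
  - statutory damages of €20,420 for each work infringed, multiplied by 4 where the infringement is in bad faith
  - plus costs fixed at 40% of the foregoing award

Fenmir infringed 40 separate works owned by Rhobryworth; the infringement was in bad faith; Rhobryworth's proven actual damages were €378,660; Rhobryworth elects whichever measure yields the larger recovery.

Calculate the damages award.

€4,574,080

Statutory damages: 40 × €20,420 = €816,800
Multiplied by 4: 4 × €816,800 = €3,267,200
Greater of actual damages (€378,660) or enhanced statutory damages (€3,267,200): €3,267,200
Costs: 40% of €3,267,200 = €1,306,880
Award plus costs: €3,267,200 + €1,306,880 = €4,574,080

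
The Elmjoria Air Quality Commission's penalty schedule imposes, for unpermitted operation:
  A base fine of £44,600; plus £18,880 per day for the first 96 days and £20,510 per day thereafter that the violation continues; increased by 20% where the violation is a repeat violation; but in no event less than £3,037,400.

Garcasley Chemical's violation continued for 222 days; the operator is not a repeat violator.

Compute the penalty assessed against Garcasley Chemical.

Civil penalty: £4,441,340

First 96 days: 96 × £18,880 = £1,812,480
Remaining days: (222 − 96) × £20,510 = £2,584,260
Per-day component: £1,812,480 + £2,584,260 = £4,396,740
Base plus per-day: £44,600 + £4,396,740 = £4,441,340
The operator is not a repeat violator: no 20% increase.
Minimum £3,037,400: £4,441,340 meets the minimum, no increase.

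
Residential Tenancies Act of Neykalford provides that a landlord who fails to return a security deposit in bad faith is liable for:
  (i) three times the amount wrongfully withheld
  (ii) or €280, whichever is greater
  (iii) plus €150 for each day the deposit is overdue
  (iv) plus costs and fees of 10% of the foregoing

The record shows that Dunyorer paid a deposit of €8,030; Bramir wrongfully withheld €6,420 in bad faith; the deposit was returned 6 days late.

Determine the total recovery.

€22,176

Trebled: 3 × €6,420 = €19,260
Minimum €280: €19,260 meets the minimum, no increase.
Late-return penalty: 6 × €150 = €900
Damages plus late penalty: €19,260 + €900 = €20,160
Costs and fees: 10% of €20,160 = €2,016
Total recovery: €20,160 + €2,016 = €22,176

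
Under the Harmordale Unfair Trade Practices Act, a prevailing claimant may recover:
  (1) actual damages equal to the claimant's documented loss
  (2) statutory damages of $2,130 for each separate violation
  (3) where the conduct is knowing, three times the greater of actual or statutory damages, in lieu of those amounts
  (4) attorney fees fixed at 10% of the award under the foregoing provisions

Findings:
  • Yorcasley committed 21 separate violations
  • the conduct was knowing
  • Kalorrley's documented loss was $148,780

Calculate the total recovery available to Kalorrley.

Statutory damages: 21 × $2,130 = $44,730
Greater of actual damages ($148,780) or statutory damages ($44,730): $148,780
Trebled: 3 × $148,780 = $446,340
Attorney fees: 10% of $446,340 = $44,634
Total recovery: $446,340 + $44,634 = $490,974

$490,974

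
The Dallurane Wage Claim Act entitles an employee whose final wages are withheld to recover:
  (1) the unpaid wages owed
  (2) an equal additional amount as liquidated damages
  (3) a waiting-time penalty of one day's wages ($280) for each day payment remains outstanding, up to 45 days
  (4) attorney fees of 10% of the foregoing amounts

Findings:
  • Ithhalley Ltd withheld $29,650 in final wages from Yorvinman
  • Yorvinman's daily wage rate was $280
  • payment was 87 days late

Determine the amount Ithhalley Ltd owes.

Liquidated damages (equal amount): $29,650
Penalty days: min(87, 45) = 45
Waiting-time penalty: 45 × $280 = $12,600
Subtotal: $29,650 + $29,650 + $12,600 = $71,900
Attorney fees: 10% of $71,900 = $7,190
Total award: $71,900 + $7,190 = $79,090

$79,090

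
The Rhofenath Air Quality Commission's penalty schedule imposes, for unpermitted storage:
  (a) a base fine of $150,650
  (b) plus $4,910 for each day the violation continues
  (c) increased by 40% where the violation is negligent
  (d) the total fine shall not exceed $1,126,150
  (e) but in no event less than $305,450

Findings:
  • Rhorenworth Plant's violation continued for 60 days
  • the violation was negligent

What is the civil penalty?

$623,350

Per-day component: 60 × $4,910 = $294,600
Base plus per-day: $150,650 + $294,600 = $445,250
Enhancement: 40% of $445,250 = $178,100
Enhanced fine: $445,250 + $178,100 = $623,350
Cap at $1,126,150: $623,350 is within the cap, no reduction.
Minimum $305,450: $623,350 meets the minimum, no increase.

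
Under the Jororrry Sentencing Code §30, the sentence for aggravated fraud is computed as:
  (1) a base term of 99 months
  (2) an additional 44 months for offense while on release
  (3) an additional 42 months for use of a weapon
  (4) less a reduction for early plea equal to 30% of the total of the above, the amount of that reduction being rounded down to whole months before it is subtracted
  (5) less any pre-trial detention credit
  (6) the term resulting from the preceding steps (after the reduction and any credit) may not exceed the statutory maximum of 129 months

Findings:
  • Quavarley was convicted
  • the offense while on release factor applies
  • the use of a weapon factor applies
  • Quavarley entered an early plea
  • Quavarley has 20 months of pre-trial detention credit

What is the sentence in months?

110 months

Offense while on release enhancement: +44 months
Use of a weapon enhancement: +42 months
Adjusted term: 99 months + 44 months + 42 months = 185 months
Early plea reduction: 30% of 185 months = 55 months (rounded down)
After reduction: 185 − 55 = 130 months
Less pre-trial detention credit: 130 months − 20 months = 110 months
Cap at 129 months: 110 months is within the cap, no reduction.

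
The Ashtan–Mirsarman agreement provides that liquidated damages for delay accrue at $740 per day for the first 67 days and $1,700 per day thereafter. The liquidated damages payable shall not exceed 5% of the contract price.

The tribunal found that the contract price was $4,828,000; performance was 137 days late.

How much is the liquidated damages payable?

$168,580

First 67 days: 67 × $740 = $49,580
Remaining days: (137 − 67) × $1,700 = $119,000
Accrued per-day damages: $49,580 + $119,000 = $168,580
Cap: 5% of $4,828,000 = $241,400
Cap at $241,400: $168,580 is within the cap, no reduction.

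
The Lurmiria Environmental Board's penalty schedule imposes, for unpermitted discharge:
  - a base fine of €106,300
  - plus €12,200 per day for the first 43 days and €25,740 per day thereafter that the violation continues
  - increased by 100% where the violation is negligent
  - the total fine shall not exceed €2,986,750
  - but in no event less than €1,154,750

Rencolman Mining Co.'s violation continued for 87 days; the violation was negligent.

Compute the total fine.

€2,986,750

First 43 days: 43 × €12,200 = €524,600
Remaining days: (87 − 43) × €25,740 = €1,132,560
Per-day component: €524,600 + €1,132,560 = €1,657,160
Base plus per-day: €106,300 + €1,657,160 = €1,763,460
Enhancement: 100% of €1,763,460 = €1,763,460
Enhanced fine: €1,763,460 + €1,763,460 = €3,526,920
Cap at €2,986,750: €3,526,920 exceeds the cap → €2,986,750
Minimum €1,154,750: €2,986,750 meets the minimum, no increase.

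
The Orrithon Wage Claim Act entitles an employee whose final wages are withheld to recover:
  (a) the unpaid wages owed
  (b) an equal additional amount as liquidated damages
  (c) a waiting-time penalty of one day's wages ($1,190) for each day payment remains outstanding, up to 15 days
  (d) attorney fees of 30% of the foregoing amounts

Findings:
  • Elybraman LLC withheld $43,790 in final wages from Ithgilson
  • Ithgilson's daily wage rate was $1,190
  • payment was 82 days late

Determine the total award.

Liquidated damages (equal amount): $43,790
Penalty days: min(82, 15) = 15
Waiting-time penalty: 15 × $1,190 = $17,850
Subtotal: $43,790 + $43,790 + $17,850 = $105,430
Attorney fees: 30% of $105,430 = $31,629
Total award: $105,430 + $31,629 = $137,059

$137,059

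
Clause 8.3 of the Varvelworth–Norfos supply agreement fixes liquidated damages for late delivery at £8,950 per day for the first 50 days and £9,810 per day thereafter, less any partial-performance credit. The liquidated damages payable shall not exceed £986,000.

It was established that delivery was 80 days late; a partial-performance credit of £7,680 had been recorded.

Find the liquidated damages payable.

First 50 days: 50 × £8,950 = £447,500
Remaining days: (80 − 50) × £9,810 = £294,300
Accrued per-day damages: £447,500 + £294,300 = £741,800
Less partial-performance credit: £741,800 − £7,680 = £734,120
Cap at £986,000: £734,120 is within the cap, no reduction.

£734,120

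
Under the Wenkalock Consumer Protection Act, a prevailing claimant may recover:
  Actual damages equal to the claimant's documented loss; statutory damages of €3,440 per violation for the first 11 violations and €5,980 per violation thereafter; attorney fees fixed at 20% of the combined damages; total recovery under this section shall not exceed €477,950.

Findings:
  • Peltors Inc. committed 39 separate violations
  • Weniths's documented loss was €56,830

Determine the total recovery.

€314,532

First 11 violations: 11 × €3,440 = €37,840
Remaining violations: (39 − 11) × €5,980 = €167,440
Statutory damages: €37,840 + €167,440 = €205,280
Combined damages: €56,830 + €205,280 = €262,110
Attorney fees: 20% of €262,110 = €52,422
Total before cap: €262,110 + €52,422 = €314,532
Cap at €477,950: €314,532 is within the cap, no reduction.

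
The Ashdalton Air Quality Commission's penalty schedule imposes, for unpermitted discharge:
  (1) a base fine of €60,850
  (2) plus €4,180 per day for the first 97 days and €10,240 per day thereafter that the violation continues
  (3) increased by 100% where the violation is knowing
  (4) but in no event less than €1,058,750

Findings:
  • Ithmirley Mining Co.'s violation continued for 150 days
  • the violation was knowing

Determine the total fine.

First 97 days: 97 × €4,180 = €405,460
Remaining days: (150 − 97) × €10,240 = €542,720
Per-day component: €405,460 + €542,720 = €948,180
Base plus per-day: €60,850 + €948,180 = €1,009,030
Enhancement: 100% of €1,009,030 = €1,009,030
Enhanced fine: €1,009,030 + €1,009,030 = €2,018,060
Minimum €1,058,750: €2,018,060 meets the minimum, no increase.

Civil penalty: €2,018,060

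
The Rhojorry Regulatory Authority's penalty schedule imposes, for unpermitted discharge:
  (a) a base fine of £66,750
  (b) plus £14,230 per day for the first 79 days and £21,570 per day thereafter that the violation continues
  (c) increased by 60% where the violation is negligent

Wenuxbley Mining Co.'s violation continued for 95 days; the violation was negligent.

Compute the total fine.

First 79 days: 79 × £14,230 = £1,124,170
Remaining days: (95 − 79) × £21,570 = £345,120
Per-day component: £1,124,170 + £345,120 = £1,469,290
Base plus per-day: £66,750 + £1,469,290 = £1,536,040
Enhancement: 60% of £1,536,040 = £921,624
Enhanced fine: £1,536,040 + £921,624 = £2,457,664

£2,457,664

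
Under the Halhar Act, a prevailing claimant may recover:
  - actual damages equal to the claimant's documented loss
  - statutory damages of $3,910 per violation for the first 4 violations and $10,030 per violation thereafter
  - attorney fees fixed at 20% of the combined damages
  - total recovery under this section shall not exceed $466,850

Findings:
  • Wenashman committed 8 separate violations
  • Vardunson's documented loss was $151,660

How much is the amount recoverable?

Total recovery: $248,904

First 4 violations: 4 × $3,910 = $15,640
Remaining violations: (8 − 4) × $10,030 = $40,120
Statutory damages: $15,640 + $40,120 = $55,760
Combined damages: $151,660 + $55,760 = $207,420
Attorney fees: 20% of $207,420 = $41,484
Total before cap: $207,420 + $41,484 = $248,904
Cap at $466,850: $248,904 is within the cap, no reduction.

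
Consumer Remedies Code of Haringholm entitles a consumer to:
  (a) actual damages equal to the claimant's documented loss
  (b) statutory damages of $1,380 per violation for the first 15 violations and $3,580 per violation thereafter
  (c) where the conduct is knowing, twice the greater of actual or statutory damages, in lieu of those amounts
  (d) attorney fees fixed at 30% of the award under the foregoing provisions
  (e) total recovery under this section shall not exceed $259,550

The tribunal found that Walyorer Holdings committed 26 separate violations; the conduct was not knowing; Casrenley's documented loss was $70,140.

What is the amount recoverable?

First 15 violations: 15 × $1,380 = $20,700
Remaining violations: (26 − 15) × $3,580 = $39,380
Statutory damages: $20,700 + $39,380 = $60,080
Conduct not knowing: the in-lieu enhancement does not apply.
Actual plus statutory damages: $70,140 + $60,080 = $130,220
Attorney fees: 30% of $130,220 = $39,066
Total before cap: $130,220 + $39,066 = $169,286
Cap at $259,550: $169,286 is within the cap, no reduction.

$169,286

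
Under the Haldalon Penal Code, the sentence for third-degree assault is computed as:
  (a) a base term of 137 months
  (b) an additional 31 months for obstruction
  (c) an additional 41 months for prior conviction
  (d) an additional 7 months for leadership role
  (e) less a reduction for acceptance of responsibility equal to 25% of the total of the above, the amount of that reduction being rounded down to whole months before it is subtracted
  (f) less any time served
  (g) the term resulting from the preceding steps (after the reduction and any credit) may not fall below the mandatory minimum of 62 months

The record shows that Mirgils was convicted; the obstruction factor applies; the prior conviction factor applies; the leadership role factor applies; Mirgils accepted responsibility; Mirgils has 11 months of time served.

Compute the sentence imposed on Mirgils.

Obstruction enhancement: +31 months
Prior conviction enhancement: +41 months
Leadership role enhancement: +7 months
Adjusted term: 137 months + 31 months + 41 months + 7 months = 216 months
Acceptance of responsibility reduction: 25% of 216 months = 54 months (rounded down)
After reduction: 216 − 54 = 162 months
Less time served: 162 months − 11 months = 151 months
Minimum 62 months: 151 months meets the minimum, no increase.

151 months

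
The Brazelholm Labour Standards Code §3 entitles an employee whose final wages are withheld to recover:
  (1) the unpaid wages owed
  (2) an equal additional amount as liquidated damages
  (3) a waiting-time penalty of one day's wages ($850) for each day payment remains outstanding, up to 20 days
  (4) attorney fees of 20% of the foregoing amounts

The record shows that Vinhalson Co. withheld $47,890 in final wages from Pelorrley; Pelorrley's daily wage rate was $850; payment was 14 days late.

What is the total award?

$129,216

Liquidated damages (equal amount): $47,890
Penalty days: min(14, 20) = 14
Waiting-time penalty: 14 × $850 = $11,900
Subtotal: $47,890 + $47,890 + $11,900 = $107,680
Attorney fees: 20% of $107,680 = $21,536
Total award: $107,680 + $21,536 = $129,216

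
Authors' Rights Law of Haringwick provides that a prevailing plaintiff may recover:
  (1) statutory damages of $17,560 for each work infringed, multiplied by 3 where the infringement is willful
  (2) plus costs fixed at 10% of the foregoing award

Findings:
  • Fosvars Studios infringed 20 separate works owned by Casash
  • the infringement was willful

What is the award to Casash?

Statutory damages: 20 × $17,560 = $351,200
Trebled: 3 × $351,200 = $1,053,600
Costs: 10% of $1,053,600 = $105,360
Award plus costs: $1,053,600 + $105,360 = $1,158,960

$1,158,960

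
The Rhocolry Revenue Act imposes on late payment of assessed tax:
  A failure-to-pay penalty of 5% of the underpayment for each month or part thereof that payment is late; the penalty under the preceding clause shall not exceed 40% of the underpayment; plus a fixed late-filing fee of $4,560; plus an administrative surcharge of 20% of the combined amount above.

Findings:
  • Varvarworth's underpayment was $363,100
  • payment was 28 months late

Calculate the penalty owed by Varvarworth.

$179,760

Accrued rate: 5% × 28 = 140%, capped at 40% → 40%
Failure-to-pay penalty: 40% of $363,100 = $145,240
Penalty before surcharge: $145,240 + $4,560 = $149,800
Administrative surcharge: 20% of $149,800 = $29,960
Total penalty: $149,800 + $29,960 = $179,760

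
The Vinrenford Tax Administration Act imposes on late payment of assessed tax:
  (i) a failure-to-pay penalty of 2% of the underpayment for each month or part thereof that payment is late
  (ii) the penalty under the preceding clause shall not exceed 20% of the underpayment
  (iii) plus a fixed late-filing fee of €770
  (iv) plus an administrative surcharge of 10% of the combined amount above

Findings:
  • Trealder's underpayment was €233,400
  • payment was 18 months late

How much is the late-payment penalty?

€52,195

Accrued rate: 2% × 18 = 36%, capped at 20% → 20%
Failure-to-pay penalty: 20% of €233,400 = €46,680
Penalty before surcharge: €46,680 + €770 = €47,450
Administrative surcharge: 10% of €47,450 = €4,745
Total penalty: €47,450 + €4,745 = €52,195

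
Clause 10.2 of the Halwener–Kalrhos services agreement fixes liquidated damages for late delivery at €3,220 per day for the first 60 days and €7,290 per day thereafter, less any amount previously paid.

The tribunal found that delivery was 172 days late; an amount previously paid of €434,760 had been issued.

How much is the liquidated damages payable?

First 60 days: 60 × €3,220 = €193,200
Remaining days: (172 − 60) × €7,290 = €816,480
Accrued per-day damages: €193,200 + €816,480 = €1,009,680
Less amount previously paid: €1,009,680 − €434,760 = €574,920

Liquidated damages: €574,920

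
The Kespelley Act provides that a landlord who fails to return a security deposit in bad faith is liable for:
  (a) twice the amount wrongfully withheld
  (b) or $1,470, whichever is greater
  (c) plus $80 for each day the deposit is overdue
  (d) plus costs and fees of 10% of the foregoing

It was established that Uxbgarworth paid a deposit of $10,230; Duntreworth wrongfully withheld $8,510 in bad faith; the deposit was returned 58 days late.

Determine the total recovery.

$23,826

Doubled: 2 × $8,510 = $17,020
Minimum $1,470: $17,020 meets the minimum, no increase.
Late-return penalty: 58 × $80 = $4,640
Damages plus late penalty: $17,020 + $4,640 = $21,660
Costs and fees: 10% of $21,660 = $2,166
Total recovery: $21,660 + $2,166 = $23,826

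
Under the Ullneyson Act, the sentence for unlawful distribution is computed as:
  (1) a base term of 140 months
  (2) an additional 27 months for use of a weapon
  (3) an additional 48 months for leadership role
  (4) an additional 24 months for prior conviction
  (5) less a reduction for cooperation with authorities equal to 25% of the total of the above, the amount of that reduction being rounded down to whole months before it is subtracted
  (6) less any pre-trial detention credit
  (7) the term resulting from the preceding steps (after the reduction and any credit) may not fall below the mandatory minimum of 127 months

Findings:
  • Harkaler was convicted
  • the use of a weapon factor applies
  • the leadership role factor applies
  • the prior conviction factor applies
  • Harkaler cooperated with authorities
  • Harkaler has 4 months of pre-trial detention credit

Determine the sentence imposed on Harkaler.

176 months

Use of a weapon enhancement: +27 months
Leadership role enhancement: +48 months
Prior conviction enhancement: +24 months
Adjusted term: 140 months + 27 months + 48 months + 24 months = 239 months
Cooperation with authorities reduction: 25% of 239 months = 59 months (rounded down)
After reduction: 239 − 59 = 180 months
Less pre-trial detention credit: 180 months − 4 months = 176 months
Minimum 127 months: 176 months meets the minimum, no increase.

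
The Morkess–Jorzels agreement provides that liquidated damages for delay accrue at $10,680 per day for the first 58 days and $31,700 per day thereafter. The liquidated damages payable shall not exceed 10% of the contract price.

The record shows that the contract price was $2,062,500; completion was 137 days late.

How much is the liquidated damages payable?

$206,250

First 58 days: 58 × $10,680 = $619,440
Remaining days: (137 − 58) × $31,700 = $2,504,300
Accrued per-day damages: $619,440 + $2,504,300 = $3,123,740
Cap: 10% of $2,062,500 = $206,250
Cap at $206,250: $3,123,740 exceeds the cap → $206,250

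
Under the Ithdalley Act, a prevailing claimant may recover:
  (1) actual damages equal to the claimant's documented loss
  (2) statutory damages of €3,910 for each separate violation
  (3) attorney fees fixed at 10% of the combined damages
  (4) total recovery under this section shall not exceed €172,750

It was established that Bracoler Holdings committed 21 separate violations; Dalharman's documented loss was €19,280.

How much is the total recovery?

€111,529

Statutory damages: 21 × €3,910 = €82,110
Combined damages: €19,280 + €82,110 = €101,390
Attorney fees: 10% of €101,390 = €10,139
Total before cap: €101,390 + €10,139 = €111,529
Cap at €172,750: €111,529 is within the cap, no reduction.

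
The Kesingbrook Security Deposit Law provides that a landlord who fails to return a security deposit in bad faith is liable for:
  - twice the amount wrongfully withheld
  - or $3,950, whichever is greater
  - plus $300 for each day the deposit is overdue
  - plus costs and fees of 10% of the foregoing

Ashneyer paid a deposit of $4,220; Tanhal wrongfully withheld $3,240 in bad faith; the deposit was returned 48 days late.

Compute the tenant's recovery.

Doubled: 2 × $3,240 = $6,480
Minimum $3,950: $6,480 meets the minimum, no increase.
Late-return penalty: 48 × $300 = $14,400
Damages plus late penalty: $6,480 + $14,400 = $20,880
Costs and fees: 10% of $20,880 = $2,088
Total recovery: $20,880 + $2,088 = $22,968

$22,968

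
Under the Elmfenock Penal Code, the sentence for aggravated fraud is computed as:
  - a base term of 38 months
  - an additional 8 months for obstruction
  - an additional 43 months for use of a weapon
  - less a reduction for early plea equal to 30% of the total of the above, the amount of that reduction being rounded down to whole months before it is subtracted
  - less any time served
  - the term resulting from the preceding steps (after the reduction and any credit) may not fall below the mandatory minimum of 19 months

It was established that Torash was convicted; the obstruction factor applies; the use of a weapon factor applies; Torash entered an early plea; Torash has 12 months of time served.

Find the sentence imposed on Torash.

51 months

Obstruction enhancement: +8 months
Use of a weapon enhancement: +43 months
Adjusted term: 38 months + 8 months + 43 months = 89 months
Early plea reduction: 30% of 89 months = 26 months (rounded down)
After reduction: 89 − 26 = 63 months
Less time served: 63 months − 12 months = 51 months
Minimum 19 months: 51 months meets the minimum, no increase.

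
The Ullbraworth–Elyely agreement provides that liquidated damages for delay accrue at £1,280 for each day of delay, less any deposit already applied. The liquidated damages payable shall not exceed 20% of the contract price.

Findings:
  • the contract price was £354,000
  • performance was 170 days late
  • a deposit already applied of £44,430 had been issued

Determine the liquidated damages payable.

£70,800

Per-day damages: 170 × £1,280 = £217,600
Less deposit already applied: £217,600 − £44,430 = £173,170
Cap: 20% of £354,000 = £70,800
Cap at £70,800: £173,170 exceeds the cap → £70,800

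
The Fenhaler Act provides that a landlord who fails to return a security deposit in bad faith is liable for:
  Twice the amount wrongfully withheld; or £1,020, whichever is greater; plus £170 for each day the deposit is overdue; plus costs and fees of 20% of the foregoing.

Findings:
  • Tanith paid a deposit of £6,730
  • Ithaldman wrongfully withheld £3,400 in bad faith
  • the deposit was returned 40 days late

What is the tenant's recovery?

£16,320

Doubled: 2 × £3,400 = £6,800
Minimum £1,020: £6,800 meets the minimum, no increase.
Late-return penalty: 40 × £170 = £6,800
Damages plus late penalty: £6,800 + £6,800 = £13,600
Costs and fees: 20% of £13,600 = £2,720
Total recovery: £13,600 + £2,720 = £16,320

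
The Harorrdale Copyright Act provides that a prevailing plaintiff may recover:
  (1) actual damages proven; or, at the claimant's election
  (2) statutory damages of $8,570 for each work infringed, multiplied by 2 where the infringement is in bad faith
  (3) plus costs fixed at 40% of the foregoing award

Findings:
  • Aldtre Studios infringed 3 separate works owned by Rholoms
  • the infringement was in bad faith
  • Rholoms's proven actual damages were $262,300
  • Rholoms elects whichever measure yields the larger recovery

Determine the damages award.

Statutory damages: 3 × $8,570 = $25,710
Doubled: 2 × $25,710 = $51,420
Greater of actual damages ($262,300) or enhanced statutory damages ($51,420): $262,300
Costs: 40% of $262,300 = $104,920
Award plus costs: $262,300 + $104,920 = $367,220

$367,220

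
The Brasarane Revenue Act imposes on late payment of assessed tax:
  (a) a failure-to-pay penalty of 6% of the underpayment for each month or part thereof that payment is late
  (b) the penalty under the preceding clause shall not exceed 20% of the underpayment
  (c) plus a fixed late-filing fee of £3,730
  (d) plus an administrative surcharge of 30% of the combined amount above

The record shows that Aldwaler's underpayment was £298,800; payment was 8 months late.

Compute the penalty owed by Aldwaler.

Accrued rate: 6% × 8 = 48%, capped at 20% → 20%
Failure-to-pay penalty: 20% of £298,800 = £59,760
Penalty before surcharge: £59,760 + £3,730 = £63,490
Administrative surcharge: 30% of £63,490 = £19,047
Total penalty: £63,490 + £19,047 = £82,537

£82,537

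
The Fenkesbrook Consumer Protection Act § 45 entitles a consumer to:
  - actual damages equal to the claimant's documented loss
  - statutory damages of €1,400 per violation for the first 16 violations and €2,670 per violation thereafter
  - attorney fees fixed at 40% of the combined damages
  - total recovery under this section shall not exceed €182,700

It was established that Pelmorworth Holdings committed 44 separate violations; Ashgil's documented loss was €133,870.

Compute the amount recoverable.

First 16 violations: 16 × €1,400 = €22,400
Remaining violations: (44 − 16) × €2,670 = €74,760
Statutory damages: €22,400 + €74,760 = €97,160
Combined damages: €133,870 + €97,160 = €231,030
Attorney fees: 40% of €231,030 = €92,412
Total before cap: €231,030 + €92,412 = €323,442
Cap at €182,700: €323,442 exceeds the cap → €182,700

€182,700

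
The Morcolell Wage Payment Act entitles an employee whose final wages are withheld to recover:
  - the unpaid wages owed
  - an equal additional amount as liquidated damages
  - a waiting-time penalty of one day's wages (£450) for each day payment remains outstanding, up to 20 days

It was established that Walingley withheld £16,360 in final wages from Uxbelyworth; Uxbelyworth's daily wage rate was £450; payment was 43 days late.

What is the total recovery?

£41,720

Liquidated damages (equal amount): £16,360
Penalty days: min(43, 20) = 20
Waiting-time penalty: 20 × £450 = £9,000
Total award: £16,360 + £16,360 + £9,000 = £41,720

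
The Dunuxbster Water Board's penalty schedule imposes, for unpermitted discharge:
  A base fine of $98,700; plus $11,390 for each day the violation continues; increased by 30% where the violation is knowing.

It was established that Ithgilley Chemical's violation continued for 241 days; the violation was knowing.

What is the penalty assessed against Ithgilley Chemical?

$3,696,797

Per-day component: 241 × $11,390 = $2,744,990
Base plus per-day: $98,700 + $2,744,990 = $2,843,690
Enhancement: 30% of $2,843,690 = $853,107
Enhanced fine: $2,843,690 + $853,107 = $3,696,797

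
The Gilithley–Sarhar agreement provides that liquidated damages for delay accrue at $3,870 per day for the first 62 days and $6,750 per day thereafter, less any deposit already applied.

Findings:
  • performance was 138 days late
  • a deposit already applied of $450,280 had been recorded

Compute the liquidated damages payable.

$302,660

First 62 days: 62 × $3,870 = $239,940
Remaining days: (138 − 62) × $6,750 = $513,000
Accrued per-day damages: $239,940 + $513,000 = $752,940
Less deposit already applied: $752,940 − $450,280 = $302,660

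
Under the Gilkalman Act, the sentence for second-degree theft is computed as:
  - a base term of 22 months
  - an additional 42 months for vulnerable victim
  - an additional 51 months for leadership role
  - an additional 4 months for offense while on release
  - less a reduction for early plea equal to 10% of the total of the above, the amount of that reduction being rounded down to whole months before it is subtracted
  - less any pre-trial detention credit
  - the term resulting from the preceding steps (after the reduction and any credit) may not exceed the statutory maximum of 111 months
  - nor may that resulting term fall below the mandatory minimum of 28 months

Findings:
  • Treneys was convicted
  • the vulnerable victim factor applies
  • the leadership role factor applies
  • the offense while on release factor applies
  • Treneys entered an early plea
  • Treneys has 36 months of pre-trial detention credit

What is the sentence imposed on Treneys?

Vulnerable victim enhancement: +42 months
Leadership role enhancement: +51 months
Offense while on release enhancement: +4 months
Adjusted term: 22 months + 42 months + 51 months + 4 months = 119 months
Early plea reduction: 10% of 119 months = 11 months (rounded down)
After reduction: 119 − 11 = 108 months
Less pre-trial detention credit: 108 months − 36 months = 72 months
Cap at 111 months: 72 months is within the cap, no reduction.
Minimum 28 months: 72 months meets the minimum, no increase.

72 months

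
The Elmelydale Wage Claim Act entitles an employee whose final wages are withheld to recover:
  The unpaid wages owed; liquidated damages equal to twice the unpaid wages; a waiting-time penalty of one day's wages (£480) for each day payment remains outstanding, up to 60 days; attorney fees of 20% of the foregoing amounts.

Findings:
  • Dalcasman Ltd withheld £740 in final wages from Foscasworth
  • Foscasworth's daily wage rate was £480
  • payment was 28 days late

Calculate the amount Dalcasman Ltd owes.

Doubled: 2 × £740 = £1,480
Penalty days: min(28, 60) = 28
Waiting-time penalty: 28 × £480 = £13,440
Subtotal: £740 + £1,480 + £13,440 = £15,660
Attorney fees: 20% of £15,660 = £3,132
Total award: £15,660 + £3,132 = £18,792

£18,792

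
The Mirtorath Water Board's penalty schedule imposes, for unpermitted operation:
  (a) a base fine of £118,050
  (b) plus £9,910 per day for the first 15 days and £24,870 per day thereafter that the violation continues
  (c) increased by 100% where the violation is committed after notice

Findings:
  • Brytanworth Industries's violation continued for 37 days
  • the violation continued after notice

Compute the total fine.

First 15 days: 15 × £9,910 = £148,650
Remaining days: (37 − 15) × £24,870 = £547,140
Per-day component: £148,650 + £547,140 = £695,790
Base plus per-day: £118,050 + £695,790 = £813,840
Enhancement: 100% of £813,840 = £813,840
Enhanced fine: £813,840 + £813,840 = £1,627,680

£1,627,680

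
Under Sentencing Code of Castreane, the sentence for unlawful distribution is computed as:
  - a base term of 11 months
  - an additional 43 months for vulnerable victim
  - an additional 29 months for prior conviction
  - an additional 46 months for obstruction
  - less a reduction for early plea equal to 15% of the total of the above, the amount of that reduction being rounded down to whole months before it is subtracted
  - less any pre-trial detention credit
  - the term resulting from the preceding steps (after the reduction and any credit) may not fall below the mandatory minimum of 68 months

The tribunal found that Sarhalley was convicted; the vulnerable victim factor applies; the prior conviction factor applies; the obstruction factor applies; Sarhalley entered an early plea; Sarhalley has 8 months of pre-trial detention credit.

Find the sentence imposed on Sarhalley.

Vulnerable victim enhancement: +43 months
Prior conviction enhancement: +29 months
Obstruction enhancement: +46 months
Adjusted term: 11 months + 43 months + 29 months + 46 months = 129 months
Early plea reduction: 15% of 129 months = 19 months (rounded down)
After reduction: 129 − 19 = 110 months
Less pre-trial detention credit: 110 months − 8 months = 102 months
Minimum 68 months: 102 months meets the minimum, no increase.

102 months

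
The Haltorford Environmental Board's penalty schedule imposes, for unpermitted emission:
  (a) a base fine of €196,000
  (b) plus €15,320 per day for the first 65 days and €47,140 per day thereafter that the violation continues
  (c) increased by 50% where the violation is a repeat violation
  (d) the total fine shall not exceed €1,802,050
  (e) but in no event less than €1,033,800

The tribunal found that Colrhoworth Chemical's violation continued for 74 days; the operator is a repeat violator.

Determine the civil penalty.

€1,802,050

First 65 days: 65 × €15,320 = €995,800
Remaining days: (74 − 65) × €47,140 = €424,260
Per-day component: €995,800 + €424,260 = €1,420,060
Base plus per-day: €196,000 + €1,420,060 = €1,616,060
Enhancement: 50% of €1,616,060 = €808,030
Enhanced fine: €1,616,060 + €808,030 = €2,424,090
Cap at €1,802,050: €2,424,090 exceeds the cap → €1,802,050
Minimum €1,033,800: €1,802,050 meets the minimum, no increase.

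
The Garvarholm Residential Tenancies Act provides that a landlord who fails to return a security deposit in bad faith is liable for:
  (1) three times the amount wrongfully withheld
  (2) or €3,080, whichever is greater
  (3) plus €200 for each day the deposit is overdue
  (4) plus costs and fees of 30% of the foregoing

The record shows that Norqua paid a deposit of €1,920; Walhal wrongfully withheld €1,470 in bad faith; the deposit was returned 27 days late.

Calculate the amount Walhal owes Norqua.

Trebled: 3 × €1,470 = €4,410
Minimum €3,080: €4,410 meets the minimum, no increase.
Late-return penalty: 27 × €200 = €5,400
Damages plus late penalty: €4,410 + €5,400 = €9,810
Costs and fees: 30% of €9,810 = €2,943
Total recovery: €9,810 + €2,943 = €12,753

€12,753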